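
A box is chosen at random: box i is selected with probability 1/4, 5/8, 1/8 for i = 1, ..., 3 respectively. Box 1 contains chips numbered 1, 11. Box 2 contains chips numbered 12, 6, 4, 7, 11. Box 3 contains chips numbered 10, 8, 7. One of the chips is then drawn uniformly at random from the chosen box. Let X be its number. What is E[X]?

181/24

E[X | box 1] = (1+11)/2 = 6.
E[X | box 2] = (12+6+4+7+11)/5 = 8.
E[X | box 3] = (10+8+7)/3 = 25/3.
By the law of total expectation,
E[X] = (1/4)·(6) + (5/8)·(8) + (1/8)·(25/3) = 181/24.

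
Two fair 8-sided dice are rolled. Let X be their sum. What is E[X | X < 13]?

P(X < 13) = 27/32.
E[X | X < 13] = (109/16) / (27/32) = 218/27.

218/27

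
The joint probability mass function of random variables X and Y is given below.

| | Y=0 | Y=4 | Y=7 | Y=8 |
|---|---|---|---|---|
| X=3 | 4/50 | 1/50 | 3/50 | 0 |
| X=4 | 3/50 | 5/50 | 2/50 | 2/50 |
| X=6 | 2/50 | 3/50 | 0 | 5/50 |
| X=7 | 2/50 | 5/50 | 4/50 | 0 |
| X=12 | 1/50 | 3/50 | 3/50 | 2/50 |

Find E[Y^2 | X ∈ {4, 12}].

629/21

P(X ∈ {4, 12}) = 21/50.
Σ Y^2·P over the event = 0·(3/50) + 16·(5/50) + 49·(2/50) + 64·(2/50) + 0·(1/50) + 16·(3/50) + 49·(3/50) + 64·(2/50) = 629/50.
E[Y^2 | X ∈ {4, 12}] = (629/50) / (21/50) = 629/21.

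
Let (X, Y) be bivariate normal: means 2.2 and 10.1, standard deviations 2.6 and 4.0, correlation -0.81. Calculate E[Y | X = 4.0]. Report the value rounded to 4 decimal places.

7.8569

The regression of Y on X has slope ρ·σ_Y/σ_X and passes through (μ_X, μ_Y).
E[Y | X=4.0] = 10.1 + (-0.81)·(4.0/2.6)·(4.0 − (2.2)) = 10.1 + (-1.24615)·(1.8) = 7.8569.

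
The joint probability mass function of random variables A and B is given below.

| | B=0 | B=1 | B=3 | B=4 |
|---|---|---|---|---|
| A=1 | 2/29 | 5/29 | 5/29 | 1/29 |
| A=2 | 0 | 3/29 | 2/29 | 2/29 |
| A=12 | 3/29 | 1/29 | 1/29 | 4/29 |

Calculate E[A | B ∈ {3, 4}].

74/15

P(B ∈ {3, 4}) = 15/29.
Σ A·P over the event = 1·(5/29) + 1·(1/29) + 2·(2/29) + 2·(2/29) + 12·(1/29) + 12·(4/29) = 74/29.
E[A | B ∈ {3, 4}] = (74/29) / (15/29) = 74/15.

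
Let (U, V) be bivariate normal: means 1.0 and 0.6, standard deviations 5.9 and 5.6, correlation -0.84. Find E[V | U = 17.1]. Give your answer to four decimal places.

-12.2363

The regression of V on U has slope ρ·σ_V/σ_U and passes through (μ_U, μ_V).
E[V | U=17.1] = 0.6 + (-0.84)·(5.6/5.9)·(17.1 − (1.0)) = 0.6 + (-0.797288)·(16.1) = -12.2363.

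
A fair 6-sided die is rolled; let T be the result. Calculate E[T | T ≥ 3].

Given T ≥ 3, T is equally likely to be any of {3, 4, 5, 6}.
E[T | T ≥ 3] = (3 + 4 + 5 + 6) / 4 = 9/2.

9/2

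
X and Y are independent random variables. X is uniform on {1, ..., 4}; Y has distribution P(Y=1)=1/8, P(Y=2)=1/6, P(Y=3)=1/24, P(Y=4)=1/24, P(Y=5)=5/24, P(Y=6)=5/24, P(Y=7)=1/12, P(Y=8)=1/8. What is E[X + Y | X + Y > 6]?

257/29

P(X + Y > 6) = 29/48.
Summing (X+Y)·P(x,y) over outcomes with X + Y > 6 gives 257/48.
E[X + Y | X + Y > 6] = (257/48) / (29/48) = 257/29.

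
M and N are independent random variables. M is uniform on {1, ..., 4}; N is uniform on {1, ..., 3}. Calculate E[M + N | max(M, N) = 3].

24/5

Outcomes with max(M, N) = 3: (1,3), (2,3), (3,1), (3,2), (3,3), each with probability 1/12.
E[M + N | max(M, N) = 3] = (4 + 5 + 4 + 5 + 6) / 5 = 24/5.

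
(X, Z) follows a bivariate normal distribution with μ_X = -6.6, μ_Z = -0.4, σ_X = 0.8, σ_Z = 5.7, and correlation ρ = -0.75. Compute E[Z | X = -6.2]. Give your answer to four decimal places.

For a bivariate normal, E[Z | X=x] = μ_Z + ρ·(σ_Z/σ_X)·(x − μ_X).
E[Z | X=-6.2] = -0.4 + (-0.75)·(5.7/0.8)·(-6.2 − (-6.6)) = -0.4 + (-5.3438)·(0.4) = -2.5375.

-2.5375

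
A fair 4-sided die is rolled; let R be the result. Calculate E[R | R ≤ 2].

3/2

Given R ≤ 2, R is equally likely to be any of {1, 2}.
E[R | R ≤ 2] = (1 + 2) / 2 = 3/2.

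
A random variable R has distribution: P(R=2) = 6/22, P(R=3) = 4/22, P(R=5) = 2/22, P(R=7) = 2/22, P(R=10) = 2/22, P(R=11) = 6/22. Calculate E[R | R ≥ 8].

P(R ≥ 8) = 4/11.
Σ over the event: 10·1/11 + 11·3/11 = 43/11.
E[R | R ≥ 8] = (43/11) / (4/11) = 43/4.

43/4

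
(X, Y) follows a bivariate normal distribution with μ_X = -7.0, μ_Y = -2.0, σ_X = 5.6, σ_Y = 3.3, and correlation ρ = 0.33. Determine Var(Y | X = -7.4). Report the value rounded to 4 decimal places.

The conditional variance in a bivariate normal is σ_Y²(1 − ρ²), independent of x.
Var(Y | X=-7.4) = (3.3)²·(1 − (0.33)²) = 10.89·0.8911 = 9.7041.

9.7041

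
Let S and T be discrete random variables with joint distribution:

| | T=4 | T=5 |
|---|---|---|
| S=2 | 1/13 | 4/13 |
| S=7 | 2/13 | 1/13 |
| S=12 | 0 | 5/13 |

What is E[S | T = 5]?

P(T = 5) = 10/13.
Summing S·P(S=x,T=y) over the conditioning event gives 75/13.
E[S | T = 5] = (75/13) / (10/13) = 15/2.

15/2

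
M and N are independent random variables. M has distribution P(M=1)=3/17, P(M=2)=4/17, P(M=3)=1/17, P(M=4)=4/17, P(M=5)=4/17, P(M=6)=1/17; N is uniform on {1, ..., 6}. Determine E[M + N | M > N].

P(M > N) = 13/34.
Summing (M+N)·P(x,y) over outcomes with M > N gives 43/17.
E[M + N | M > N] = (43/17) / (13/34) = 86/13.

86/13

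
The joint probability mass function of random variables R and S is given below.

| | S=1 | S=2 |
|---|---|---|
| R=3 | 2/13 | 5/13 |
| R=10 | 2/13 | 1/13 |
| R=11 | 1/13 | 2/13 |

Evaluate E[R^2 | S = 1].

339/5

P(S = 1) = 5/13.
Σ R^2·P over the event = 9·(2/13) + 100·(2/13) + 121·(1/13) = 339/13.
E[R^2 | S = 1] = (339/13) / (5/13) = 339/5.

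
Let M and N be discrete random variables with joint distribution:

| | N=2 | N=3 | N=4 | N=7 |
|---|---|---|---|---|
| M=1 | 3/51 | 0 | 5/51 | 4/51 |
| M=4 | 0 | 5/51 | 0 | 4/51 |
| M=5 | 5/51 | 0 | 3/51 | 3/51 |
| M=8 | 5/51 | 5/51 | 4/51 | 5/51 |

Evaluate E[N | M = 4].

P(M = 4) = 3/17.
Summing N·P(M=x,N=y) over the conditioning event gives 43/51.
E[N | M = 4] = (43/51) / (3/17) = 43/9.

43/9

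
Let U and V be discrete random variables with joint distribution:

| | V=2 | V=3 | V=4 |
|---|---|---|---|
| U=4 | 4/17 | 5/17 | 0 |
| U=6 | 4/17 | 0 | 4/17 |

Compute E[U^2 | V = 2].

26

P(V = 2) = 8/17.
Σ U^2·P over the event = 16·(4/17) + 36·(4/17) = 208/17.
E[U^2 | V = 2] = (208/17) / (8/17) = 26.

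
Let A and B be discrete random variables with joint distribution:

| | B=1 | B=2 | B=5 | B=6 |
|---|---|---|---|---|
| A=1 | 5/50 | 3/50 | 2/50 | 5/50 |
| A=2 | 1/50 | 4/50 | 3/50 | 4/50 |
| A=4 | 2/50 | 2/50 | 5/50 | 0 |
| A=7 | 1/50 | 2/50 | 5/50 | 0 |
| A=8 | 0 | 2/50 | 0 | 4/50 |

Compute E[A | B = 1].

22/9

P(B = 1) = 9/50.
Σ A·P over the event = 1·(5/50) + 2·(1/50) + 4·(2/50) + 7·(1/50) = 11/25.
E[A | B = 1] = (11/25) / (9/50) = 22/9.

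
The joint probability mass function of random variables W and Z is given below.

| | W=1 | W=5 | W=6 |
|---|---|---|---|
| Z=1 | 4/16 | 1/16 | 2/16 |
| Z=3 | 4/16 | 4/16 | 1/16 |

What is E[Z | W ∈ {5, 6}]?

9/4

P(W ∈ {5, 6}) = 1/2.
Σ Z·P over the event = 1·(1/16) + 3·(4/16) + 1·(2/16) + 3·(1/16) = 9/8.
E[Z | W ∈ {5, 6}] = (9/8) / (1/2) = 9/4.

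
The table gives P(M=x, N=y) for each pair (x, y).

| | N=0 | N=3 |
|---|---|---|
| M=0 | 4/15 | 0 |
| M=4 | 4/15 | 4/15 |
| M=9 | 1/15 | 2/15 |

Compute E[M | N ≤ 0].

25/9

P(N ≤ 0) = 3/5.
Σ M·P over the event = 0·(4/15) + 4·(4/15) + 9·(1/15) = 5/3.
E[M | N ≤ 0] = (5/3) / (3/5) = 25/9.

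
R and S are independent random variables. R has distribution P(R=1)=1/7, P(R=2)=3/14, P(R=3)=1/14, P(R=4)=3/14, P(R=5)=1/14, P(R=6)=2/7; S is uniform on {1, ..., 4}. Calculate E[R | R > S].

P(R > S) = 17/28.
Summing R·P(x,y) over outcomes with R > S gives 41/14.
E[R | R > S] = (41/14) / (17/28) = 82/17.

82/17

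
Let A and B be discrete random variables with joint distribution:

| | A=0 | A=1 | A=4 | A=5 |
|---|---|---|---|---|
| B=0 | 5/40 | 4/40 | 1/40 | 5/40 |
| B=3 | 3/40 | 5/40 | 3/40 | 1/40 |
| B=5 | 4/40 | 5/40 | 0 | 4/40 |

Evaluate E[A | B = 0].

P(B = 0) = 3/8.
Σ A·P over the event = 0·(5/40) + 1·(4/40) + 4·(1/40) + 5·(5/40) = 33/40.
E[A | B = 0] = (33/40) / (3/8) = 11/5.

11/5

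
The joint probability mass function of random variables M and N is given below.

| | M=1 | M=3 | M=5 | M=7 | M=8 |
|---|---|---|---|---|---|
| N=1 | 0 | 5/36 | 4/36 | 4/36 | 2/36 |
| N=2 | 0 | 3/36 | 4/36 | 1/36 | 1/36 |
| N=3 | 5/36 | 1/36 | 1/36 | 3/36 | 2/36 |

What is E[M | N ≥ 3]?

25/6

P(N ≥ 3) = 1/3.
Σ M·P over the event = 1·(5/36) + 3·(1/36) + 5·(1/36) + 7·(3/36) + 8·(2/36) = 25/18.
E[M | N ≥ 3] = (25/18) / (1/3) = 25/6.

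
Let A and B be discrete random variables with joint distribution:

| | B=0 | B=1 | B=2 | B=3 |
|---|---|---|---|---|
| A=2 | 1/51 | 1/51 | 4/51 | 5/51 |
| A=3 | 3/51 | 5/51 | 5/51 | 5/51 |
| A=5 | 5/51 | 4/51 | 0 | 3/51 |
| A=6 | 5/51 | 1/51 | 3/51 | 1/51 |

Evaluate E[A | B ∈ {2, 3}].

P(B ∈ {2, 3}) = 26/51.
Summing A·P(A=x,B=y) over the conditioning event gives 29/17.
E[A | B ∈ {2, 3}] = (29/17) / (26/51) = 87/26.

87/26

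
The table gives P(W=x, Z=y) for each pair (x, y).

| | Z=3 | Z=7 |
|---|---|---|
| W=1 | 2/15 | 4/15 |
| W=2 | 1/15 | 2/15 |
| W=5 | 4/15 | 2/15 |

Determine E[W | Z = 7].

9/4

P(Z = 7) = 8/15.
Σ W·P over the event = 1·(4/15) + 2·(2/15) + 5·(2/15) = 6/5.
E[W | Z = 7] = (6/5) / (8/15) = 9/4.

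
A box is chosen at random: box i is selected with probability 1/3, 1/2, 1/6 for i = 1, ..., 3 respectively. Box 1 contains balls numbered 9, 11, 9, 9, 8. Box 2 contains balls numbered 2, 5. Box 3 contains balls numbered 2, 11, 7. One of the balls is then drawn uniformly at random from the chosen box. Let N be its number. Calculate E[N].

E[N | box 1] = (9+11+9+9+8)/5 = 46/5.
E[N | box 2] = (2+5)/2 = 7/2.
E[N | box 3] = (2+11+7)/3 = 20/3.
By the law of total expectation,
E[N] = (1/3)·(46/5) + (1/2)·(7/2) + (1/6)·(20/3) = 1067/180.

1067/180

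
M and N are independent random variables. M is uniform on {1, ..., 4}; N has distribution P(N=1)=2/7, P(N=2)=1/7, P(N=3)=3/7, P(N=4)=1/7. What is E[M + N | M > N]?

P(M > N) = 11/28.
Summing (M+N)·P(x,y) over outcomes with M > N gives 2.
E[M + N | M > N] = (2) / (11/28) = 56/11.

56/11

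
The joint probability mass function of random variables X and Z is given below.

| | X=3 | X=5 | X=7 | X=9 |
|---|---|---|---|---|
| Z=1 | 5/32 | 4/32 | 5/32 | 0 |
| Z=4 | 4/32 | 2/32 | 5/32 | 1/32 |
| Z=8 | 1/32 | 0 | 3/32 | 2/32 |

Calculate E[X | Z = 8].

P(Z = 8) = 3/16.
Σ X·P over the event = 3·(1/32) + 7·(3/32) + 9·(2/32) = 21/16.
E[X | Z = 8] = (21/16) / (3/16) = 7.

7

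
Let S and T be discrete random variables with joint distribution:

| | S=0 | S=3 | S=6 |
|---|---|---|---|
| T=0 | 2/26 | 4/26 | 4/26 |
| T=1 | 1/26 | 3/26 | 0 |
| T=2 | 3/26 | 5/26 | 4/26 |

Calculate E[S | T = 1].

9/4

P(T = 1) = 2/13.
Σ S·P over the event = 0·(1/26) + 3·(3/26) = 9/26.
E[S | T = 1] = (9/26) / (2/13) = 9/4.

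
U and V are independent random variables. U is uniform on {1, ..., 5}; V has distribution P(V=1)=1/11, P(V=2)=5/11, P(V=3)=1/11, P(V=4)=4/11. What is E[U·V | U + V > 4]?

411/41

P(U + V > 4) = 41/55.
Summing UV·P(x,y) over outcomes with U + V > 4 gives 411/55.
E[U·V | U + V > 4] = (411/55) / (41/55) = 411/41.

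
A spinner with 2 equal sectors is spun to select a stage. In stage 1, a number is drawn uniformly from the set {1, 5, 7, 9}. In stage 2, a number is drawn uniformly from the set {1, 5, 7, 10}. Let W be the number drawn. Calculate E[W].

45/8

E[W | stage 1] = (1+5+7+9)/4 = 11/2.
E[W | stage 2] = (1+5+7+10)/4 = 23/4.
By the law of total expectation,
E[W] = (1/2)·(11/2) + (1/2)·(23/4) = 45/8.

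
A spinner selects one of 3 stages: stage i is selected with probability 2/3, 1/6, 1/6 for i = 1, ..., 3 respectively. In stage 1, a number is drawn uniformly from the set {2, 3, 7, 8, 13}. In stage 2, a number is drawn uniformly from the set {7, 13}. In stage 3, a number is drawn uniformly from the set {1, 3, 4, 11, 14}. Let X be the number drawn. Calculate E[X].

43/6

E[X | stage 1] = (2+3+7+8+13)/5 = 33/5.
E[X | stage 2] = (7+13)/2 = 10.
E[X | stage 3] = (1+3+4+11+14)/5 = 33/5.
E[X] = (2/3)·(33/5) + (1/6)·(10) + (1/6)·(33/5) = 43/6.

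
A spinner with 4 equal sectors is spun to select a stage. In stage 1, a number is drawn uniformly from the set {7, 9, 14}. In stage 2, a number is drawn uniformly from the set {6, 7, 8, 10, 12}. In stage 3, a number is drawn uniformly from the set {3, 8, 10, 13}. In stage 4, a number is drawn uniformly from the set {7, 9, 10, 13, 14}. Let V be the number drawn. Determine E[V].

E[V | stage 1] = (7+9+14)/3 = 10.
E[V | stage 2] = (6+7+8+10+12)/5 = 43/5.
E[V | stage 3] = (3+8+10+13)/4 = 17/2.
E[V | stage 4] = (7+9+10+13+14)/5 = 53/5.
E[V] = (1/4)·(10) + (1/4)·(43/5) + (1/4)·(17/2) + (1/4)·(53/5) = 377/40.

377/40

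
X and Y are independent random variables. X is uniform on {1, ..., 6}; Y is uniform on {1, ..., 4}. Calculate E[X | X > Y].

P(X > Y) = 7/12.
Summing X·P(x,y) over outcomes with X > Y gives 8/3.
E[X | X > Y] = (8/3) / (7/12) = 32/7.

32/7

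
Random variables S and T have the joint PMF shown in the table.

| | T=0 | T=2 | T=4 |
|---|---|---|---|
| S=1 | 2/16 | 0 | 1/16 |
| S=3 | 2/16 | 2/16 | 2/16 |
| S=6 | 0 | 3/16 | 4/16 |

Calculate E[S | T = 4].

P(T = 4) = 7/16.
Σ S·P over the event = 1·(1/16) + 3·(2/16) + 6·(4/16) = 31/16.
E[S | T = 4] = (31/16) / (7/16) = 31/7.

31/7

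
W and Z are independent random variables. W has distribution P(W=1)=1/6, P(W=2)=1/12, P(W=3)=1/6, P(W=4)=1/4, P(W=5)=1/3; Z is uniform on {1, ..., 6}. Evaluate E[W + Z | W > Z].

13/2

P(W > Z) = 5/12.
Summing (W+Z)·P(x,y) over outcomes with W > Z gives 65/24.
E[W + Z | W > Z] = (65/24) / (5/12) = 13/2.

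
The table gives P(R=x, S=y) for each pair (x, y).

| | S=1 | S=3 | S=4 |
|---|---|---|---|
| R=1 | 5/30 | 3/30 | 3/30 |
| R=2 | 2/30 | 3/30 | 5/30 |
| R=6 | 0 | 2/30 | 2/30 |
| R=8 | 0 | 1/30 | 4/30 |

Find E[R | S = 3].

29/9

P(S = 3) = 3/10.
Summing R·P(R=x,S=y) over the conditioning event gives 29/30.
E[R | S = 3] = (29/30) / (3/10) = 29/9.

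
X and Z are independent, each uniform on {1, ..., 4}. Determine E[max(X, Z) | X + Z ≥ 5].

37/10

Outcomes with X + Z ≥ 5: (1,4), (2,3), (2,4), (3,2), (3,3), (3,4), (4,1), (4,2), (4,3), (4,4), each with probability 1/16.
E[max(X, Z) | X + Z ≥ 5] = (4 + 3 + 4 + 3 + 3 + 4 + 4 + 4 + 4 + 4) / 10 = 37/10.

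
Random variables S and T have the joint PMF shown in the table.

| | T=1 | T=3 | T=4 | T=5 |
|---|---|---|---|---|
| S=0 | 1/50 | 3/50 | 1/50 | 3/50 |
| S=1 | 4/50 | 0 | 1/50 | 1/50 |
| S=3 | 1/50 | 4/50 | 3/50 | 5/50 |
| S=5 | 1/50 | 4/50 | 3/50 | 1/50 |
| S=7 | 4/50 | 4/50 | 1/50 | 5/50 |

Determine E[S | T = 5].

56/15

P(T = 5) = 3/10.
Σ S·P over the event = 0·(3/50) + 1·(1/50) + 3·(5/50) + 5·(1/50) + 7·(5/50) = 28/25.
E[S | T = 5] = (28/25) / (3/10) = 56/15.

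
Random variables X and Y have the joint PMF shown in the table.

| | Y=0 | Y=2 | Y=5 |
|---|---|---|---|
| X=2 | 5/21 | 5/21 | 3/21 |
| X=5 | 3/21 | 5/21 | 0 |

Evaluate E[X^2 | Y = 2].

29/2

P(Y = 2) = 10/21.
Σ X^2·P over the event = 4·(5/21) + 25·(5/21) = 145/21.
E[X^2 | Y = 2] = (145/21) / (10/21) = 29/2.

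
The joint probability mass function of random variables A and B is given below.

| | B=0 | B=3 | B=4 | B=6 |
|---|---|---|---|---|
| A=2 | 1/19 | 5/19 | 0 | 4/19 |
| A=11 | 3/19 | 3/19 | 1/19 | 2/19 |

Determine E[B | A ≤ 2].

39/10

P(A ≤ 2) = 10/19.
Summing B·P(A=x,B=y) over the conditioning event gives 39/19.
E[B | A ≤ 2] = (39/19) / (10/19) = 39/10.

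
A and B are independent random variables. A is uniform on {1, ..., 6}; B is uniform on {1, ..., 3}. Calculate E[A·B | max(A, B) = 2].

8/3

Outcomes with max(A, B) = 2: (1,2), (2,1), (2,2), each with probability 1/18.
E[A·B | max(A, B) = 2] = (2 + 2 + 4) / 3 = 8/3.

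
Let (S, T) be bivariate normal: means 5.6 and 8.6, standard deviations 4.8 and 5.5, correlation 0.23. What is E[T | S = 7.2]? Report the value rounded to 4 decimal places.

For a bivariate normal, E[T | S=x] = μ_T + ρ·(σ_T/σ_S)·(x − μ_S).
E[T | S=7.2] = 8.6 + (0.23)·(5.5/4.8)·(7.2 − (5.6)) = 8.6 + (0.26354)·(1.6) = 9.0217.

9.0217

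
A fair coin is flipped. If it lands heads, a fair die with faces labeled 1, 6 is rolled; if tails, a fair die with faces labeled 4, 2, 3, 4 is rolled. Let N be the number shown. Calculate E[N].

E[N | heads] = (1+6)/2 = 7/2.
E[N | tails] = (4+2+3+4)/4 = 13/4.
By the law of total expectation,
E[N] = (1/2)·(7/2) + (1/2)·(13/4) = 27/8.

27/8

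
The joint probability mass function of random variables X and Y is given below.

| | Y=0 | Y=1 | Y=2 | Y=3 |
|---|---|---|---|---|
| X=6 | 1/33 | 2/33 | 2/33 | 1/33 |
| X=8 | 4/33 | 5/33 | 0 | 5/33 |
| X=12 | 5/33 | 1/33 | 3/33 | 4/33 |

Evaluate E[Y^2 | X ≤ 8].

69/20

P(X ≤ 8) = 20/33.
Σ Y^2·P over the event = 0·(1/33) + 1·(2/33) + 4·(2/33) + 9·(1/33) + 0·(4/33) + 1·(5/33) + 9·(5/33) = 23/11.
E[Y^2 | X ≤ 8] = (23/11) / (20/33) = 69/20.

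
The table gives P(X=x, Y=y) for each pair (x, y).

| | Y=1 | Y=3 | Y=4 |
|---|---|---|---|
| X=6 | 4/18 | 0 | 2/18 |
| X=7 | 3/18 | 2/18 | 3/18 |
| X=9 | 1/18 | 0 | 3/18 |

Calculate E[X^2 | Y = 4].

P(Y = 4) = 4/9.
Σ X^2·P over the event = 36·(2/18) + 49·(3/18) + 81·(3/18) = 77/3.
E[X^2 | Y = 4] = (77/3) / (4/9) = 231/4.

231/4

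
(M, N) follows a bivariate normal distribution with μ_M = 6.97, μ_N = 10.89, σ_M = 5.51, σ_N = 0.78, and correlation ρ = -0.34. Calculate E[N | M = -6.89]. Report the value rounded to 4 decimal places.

11.5571

E[N | M=x] = μ_N + ρ(σ_N/σ_M)(x − μ_M) for jointly normal variables.
E[N | M=-6.89] = 10.89 + (-0.34)·(0.78/5.51)·(-6.89 − (6.97)) = 10.89 + (-0.048131)·(-13.86) = 11.5571.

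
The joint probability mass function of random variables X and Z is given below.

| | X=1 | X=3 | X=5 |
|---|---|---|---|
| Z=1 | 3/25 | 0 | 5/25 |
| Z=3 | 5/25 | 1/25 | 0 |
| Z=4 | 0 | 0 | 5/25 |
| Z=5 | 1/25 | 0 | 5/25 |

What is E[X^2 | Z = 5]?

P(Z = 5) = 6/25.
Summing X^2·P(X=x,Z=y) over the conditioning event gives 126/25.
E[X^2 | Z = 5] = (126/25) / (6/25) = 21.

21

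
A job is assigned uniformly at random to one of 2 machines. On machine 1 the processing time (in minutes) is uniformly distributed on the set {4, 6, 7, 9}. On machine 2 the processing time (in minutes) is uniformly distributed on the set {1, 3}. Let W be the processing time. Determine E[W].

17/4

E[W | machine 1] = (4+6+7+9)/4 = 13/2.
E[W | machine 2] = (1+3)/2 = 2.
By the law of total expectation,
E[W] = (1/2)·(13/2) + (1/2)·(2) = 17/4.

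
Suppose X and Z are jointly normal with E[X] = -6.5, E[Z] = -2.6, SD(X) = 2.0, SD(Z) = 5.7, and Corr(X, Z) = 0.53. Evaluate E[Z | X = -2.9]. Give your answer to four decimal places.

For a bivariate normal, E[Z | X=x] = μ_Z + ρ·(σ_Z/σ_X)·(x − μ_X).
E[Z | X=-2.9] = -2.6 + (0.53)·(5.7/2.0)·(-2.9 − (-6.5)) = -2.6 + (1.5105)·(3.6) = 2.8378.

2.8378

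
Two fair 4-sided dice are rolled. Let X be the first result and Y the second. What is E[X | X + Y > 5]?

10/3

Outcomes with X + Y > 5: (2,4), (3,3), (3,4), (4,2), (4,3), (4,4), each with probability 1/16.
E[X | X + Y > 5] = (2 + 3 + 3 + 4 + 4 + 4) / 6 = 10/3.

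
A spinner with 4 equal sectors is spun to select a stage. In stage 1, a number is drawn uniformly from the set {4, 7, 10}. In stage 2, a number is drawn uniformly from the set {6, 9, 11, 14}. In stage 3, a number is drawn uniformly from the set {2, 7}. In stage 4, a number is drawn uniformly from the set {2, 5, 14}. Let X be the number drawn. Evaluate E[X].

E[X | stage 1] = (4+7+10)/3 = 7.
E[X | stage 2] = (6+9+11+14)/4 = 10.
E[X | stage 3] = (2+7)/2 = 9/2.
E[X | stage 4] = (2+5+14)/3 = 7.
By the law of total expectation,
E[X] = (1/4)·(7) + (1/4)·(10) + (1/4)·(9/2) + (1/4)·(7) = 57/8.

57/8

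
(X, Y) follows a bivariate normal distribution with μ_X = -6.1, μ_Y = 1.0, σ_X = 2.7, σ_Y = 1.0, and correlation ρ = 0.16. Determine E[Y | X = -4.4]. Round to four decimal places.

1.1007

E[Y | X=x] = μ_Y + ρ(σ_Y/σ_X)(x − μ_X) for jointly normal variables.
E[Y | X=-4.4] = 1.0 + (0.16)·(1.0/2.7)·(-4.4 − (-6.1)) = 1.0 + (0.059259)·(1.7) = 1.1007.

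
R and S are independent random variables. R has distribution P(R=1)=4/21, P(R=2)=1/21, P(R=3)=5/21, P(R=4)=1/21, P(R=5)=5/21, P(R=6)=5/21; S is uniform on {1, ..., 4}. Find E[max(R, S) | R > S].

P(R > S) = 9/14.
Summing max(R,S)·P(x,y) over outcomes with R > S gives 22/7.
E[max(R, S) | R > S] = (22/7) / (9/14) = 44/9.

44/9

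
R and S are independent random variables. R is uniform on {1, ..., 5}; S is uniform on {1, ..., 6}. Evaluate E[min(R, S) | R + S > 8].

P(R + S > 8) = 1/5.
Summing min(R,S)·P(x,y) over outcomes with R + S > 8 gives 5/6.
E[min(R, S) | R + S > 8] = (5/6) / (1/5) = 25/6.

25/6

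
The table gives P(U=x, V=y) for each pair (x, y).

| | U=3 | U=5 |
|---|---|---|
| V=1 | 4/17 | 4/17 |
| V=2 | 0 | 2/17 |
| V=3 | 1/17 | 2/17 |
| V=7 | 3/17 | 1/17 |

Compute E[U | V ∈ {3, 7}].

27/7

P(V ∈ {3, 7}) = 7/17.
Σ U·P over the event = 3·(1/17) + 3·(3/17) + 5·(2/17) + 5·(1/17) = 27/17.
E[U | V ∈ {3, 7}] = (27/17) / (7/17) = 27/7.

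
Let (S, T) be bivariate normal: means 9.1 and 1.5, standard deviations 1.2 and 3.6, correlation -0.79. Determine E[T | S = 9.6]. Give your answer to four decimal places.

0.3150

For a bivariate normal, E[T | S=x] = μ_T + ρ·(σ_T/σ_S)·(x − μ_S).
E[T | S=9.6] = 1.5 + (-0.79)·(3.6/1.2)·(9.6 − (9.1)) = 1.5 + (-2.37)·(0.5) = 0.3150.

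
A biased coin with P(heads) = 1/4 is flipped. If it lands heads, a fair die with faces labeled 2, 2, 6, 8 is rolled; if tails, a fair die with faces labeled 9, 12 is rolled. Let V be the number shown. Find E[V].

9

E[V | heads] = (2+2+6+8)/4 = 9/2.
E[V | tails] = (9+12)/2 = 21/2.
E[V] = (1/4)·(9/2) + (3/4)·(21/2) = 9.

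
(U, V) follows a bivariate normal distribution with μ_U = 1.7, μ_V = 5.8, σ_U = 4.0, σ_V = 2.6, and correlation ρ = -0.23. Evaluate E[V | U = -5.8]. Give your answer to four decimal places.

6.9213

E[V | U=x] = μ_V + ρ(σ_V/σ_U)(x − μ_U) for jointly normal variables.
E[V | U=-5.8] = 5.8 + (-0.23)·(2.6/4.0)·(-5.8 − (1.7)) = 5.8 + (-0.1495)·(-7.5) = 6.9213.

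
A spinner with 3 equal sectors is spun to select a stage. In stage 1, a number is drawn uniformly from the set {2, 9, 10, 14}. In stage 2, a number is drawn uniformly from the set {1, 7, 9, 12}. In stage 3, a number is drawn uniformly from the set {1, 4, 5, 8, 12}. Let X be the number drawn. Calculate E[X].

22/3

E[X | stage 1] = (2+9+10+14)/4 = 35/4.
E[X | stage 2] = (1+7+9+12)/4 = 29/4.
E[X | stage 3] = (1+4+5+8+12)/5 = 6.
By the law of total expectation,
E[X] = (1/3)·(35/4) + (1/3)·(29/4) + (1/3)·(6) = 22/3.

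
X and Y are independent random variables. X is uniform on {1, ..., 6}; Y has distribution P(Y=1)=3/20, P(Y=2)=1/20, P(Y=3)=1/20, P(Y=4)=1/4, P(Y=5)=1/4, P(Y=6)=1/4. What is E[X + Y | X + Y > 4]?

P(X + Y > 4) = 9/10.
Summing (X+Y)·P(x,y) over outcomes with X + Y > 4 gives 22/3.
E[X + Y | X + Y > 4] = (22/3) / (9/10) = 220/27.

220/27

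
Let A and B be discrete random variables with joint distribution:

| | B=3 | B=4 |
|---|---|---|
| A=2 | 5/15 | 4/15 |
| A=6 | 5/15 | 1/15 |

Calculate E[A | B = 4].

P(B = 4) = 1/3.
Σ A·P over the event = 2·(4/15) + 6·(1/15) = 14/15.
E[A | B = 4] = (14/15) / (1/3) = 14/5.

14/5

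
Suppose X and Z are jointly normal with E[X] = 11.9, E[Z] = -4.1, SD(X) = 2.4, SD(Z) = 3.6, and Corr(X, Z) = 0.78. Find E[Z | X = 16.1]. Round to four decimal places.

0.8140

For a bivariate normal, E[Z | X=x] = μ_Z + ρ·(σ_Z/σ_X)·(x − μ_X).
E[Z | X=16.1] = -4.1 + (0.78)·(3.6/2.4)·(16.1 − (11.9)) = -4.1 + (1.17)·(4.2) = 0.8140.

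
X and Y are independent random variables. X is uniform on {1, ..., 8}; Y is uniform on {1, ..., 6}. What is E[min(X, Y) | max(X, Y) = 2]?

4/3

P(max(X, Y) = 2) = 1/16.
Summing min(X,Y)·P(x,y) over outcomes with max(X, Y) = 2 gives 1/12.
E[min(X, Y) | max(X, Y) = 2] = (1/12) / (1/16) = 4/3.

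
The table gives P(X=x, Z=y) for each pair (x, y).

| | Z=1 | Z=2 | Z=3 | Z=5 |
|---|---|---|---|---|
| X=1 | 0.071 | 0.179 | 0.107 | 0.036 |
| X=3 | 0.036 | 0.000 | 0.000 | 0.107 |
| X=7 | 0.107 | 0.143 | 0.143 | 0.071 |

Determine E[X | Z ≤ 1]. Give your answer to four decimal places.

P(Z ≤ 1) = 0.214.
Σ X·P over the event = 1·(0.071) + 3·(0.036) + 7·(0.107) = 0.928.
E[X | Z ≤ 1] = (0.928) / (0.214) = 4.3364.

4.3364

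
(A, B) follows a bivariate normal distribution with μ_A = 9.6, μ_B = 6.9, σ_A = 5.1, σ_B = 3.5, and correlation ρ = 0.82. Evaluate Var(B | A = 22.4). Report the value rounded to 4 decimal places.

Var(B | A=x) = (1 − ρ²)·σ_B².
Var(B | A=22.4) = (3.5)²·(1 − (0.82)²) = 12.25·0.3276 = 4.0131.

4.0131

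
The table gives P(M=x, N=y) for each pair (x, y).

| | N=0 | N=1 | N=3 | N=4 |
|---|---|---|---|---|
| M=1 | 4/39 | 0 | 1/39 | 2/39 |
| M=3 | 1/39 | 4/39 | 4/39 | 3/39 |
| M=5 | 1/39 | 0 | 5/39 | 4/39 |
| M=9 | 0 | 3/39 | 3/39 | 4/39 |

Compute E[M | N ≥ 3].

P(N ≥ 3) = 2/3.
Σ M·P over the event = 1·(1/39) + 1·(2/39) + 3·(4/39) + 3·(3/39) + 5·(5/39) + 5·(4/39) + 9·(3/39) + 9·(4/39) = 44/13.
E[M | N ≥ 3] = (44/13) / (2/3) = 66/13.

66/13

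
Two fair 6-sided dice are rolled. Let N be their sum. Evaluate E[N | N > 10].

34/3

P(N > 10) = 1/12.
Σ over the event: 11·1/18 + 12·1/36 = 17/18.
E[N | N > 10] = (17/18) / (1/12) = 34/3.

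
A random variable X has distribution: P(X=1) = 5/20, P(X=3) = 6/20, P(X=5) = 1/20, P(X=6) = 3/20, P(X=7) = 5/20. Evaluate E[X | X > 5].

53/8

P(X > 5) = 2/5.
Σ over the event: 6·3/20 + 7·1/4 = 53/20.
E[X | X > 5] = (53/20) / (2/5) = 53/8.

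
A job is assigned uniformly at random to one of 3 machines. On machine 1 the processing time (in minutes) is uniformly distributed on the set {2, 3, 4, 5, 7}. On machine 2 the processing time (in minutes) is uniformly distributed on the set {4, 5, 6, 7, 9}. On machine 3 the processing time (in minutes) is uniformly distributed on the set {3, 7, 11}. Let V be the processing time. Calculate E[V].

E[V | machine 1] = (2+3+4+5+7)/5 = 21/5.
E[V | machine 2] = (4+5+6+7+9)/5 = 31/5.
E[V | machine 3] = (3+7+11)/3 = 7.
E[V] = (1/3)·(21/5) + (1/3)·(31/5) + (1/3)·(7) = 29/5.

29/5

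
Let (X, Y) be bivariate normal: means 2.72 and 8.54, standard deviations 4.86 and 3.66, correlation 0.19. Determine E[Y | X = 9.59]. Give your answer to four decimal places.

9.5230

For a bivariate normal, E[Y | X=x] = μ_Y + ρ·(σ_Y/σ_X)·(x − μ_X).
E[Y | X=9.59] = 8.54 + (0.19)·(3.66/4.86)·(9.59 − (2.72)) = 8.54 + (0.14309)·(6.87) = 9.5230.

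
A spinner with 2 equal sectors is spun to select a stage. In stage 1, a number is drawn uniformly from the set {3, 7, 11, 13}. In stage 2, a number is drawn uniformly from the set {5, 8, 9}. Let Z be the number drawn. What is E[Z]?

95/12

E[Z | stage 1] = (3+7+11+13)/4 = 17/2.
E[Z | stage 2] = (5+8+9)/3 = 22/3.
E[Z] = (1/2)·(17/2) + (1/2)·(22/3) = 95/12.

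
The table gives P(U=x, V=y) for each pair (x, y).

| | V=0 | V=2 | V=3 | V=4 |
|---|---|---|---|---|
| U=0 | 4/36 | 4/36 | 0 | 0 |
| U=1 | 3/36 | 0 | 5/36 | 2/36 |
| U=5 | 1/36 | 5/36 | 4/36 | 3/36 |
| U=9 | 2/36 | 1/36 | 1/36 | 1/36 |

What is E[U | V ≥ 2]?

P(V ≥ 2) = 13/18.
Summing U·P(U=x,V=y) over the conditioning event gives 47/18.
E[U | V ≥ 2] = (47/18) / (13/18) = 47/13.

47/13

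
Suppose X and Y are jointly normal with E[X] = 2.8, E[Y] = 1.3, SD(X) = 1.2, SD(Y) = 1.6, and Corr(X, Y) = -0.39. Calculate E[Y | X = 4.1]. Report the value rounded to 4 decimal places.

0.6240

The regression of Y on X has slope ρ·σ_Y/σ_X and passes through (μ_X, μ_Y).
E[Y | X=4.1] = 1.3 + (-0.39)·(1.6/1.2)·(4.1 − (2.8)) = 1.3 + (-0.52)·(1.3) = 0.6240.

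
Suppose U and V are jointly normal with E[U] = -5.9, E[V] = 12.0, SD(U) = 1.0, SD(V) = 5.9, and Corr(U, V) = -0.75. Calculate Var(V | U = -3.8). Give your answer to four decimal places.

15.2294

For a bivariate normal, Var(V | U=x) = σ_V²(1 − ρ²).
Var(V | U=-3.8) = (5.9)²·(1 − (-0.75)²) = 34.81·0.4375 = 15.2294.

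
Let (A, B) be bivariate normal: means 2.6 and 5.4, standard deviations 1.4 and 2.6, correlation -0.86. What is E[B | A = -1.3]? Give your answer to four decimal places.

The regression of B on A has slope ρ·σ_B/σ_A and passes through (μ_A, μ_B).
E[B | A=-1.3] = 5.4 + (-0.86)·(2.6/1.4)·(-1.3 − (2.6)) = 5.4 + (-1.597143)·(-3.9) = 11.6289.

11.6289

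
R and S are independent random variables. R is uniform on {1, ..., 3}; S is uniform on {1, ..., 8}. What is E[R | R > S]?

Outcomes with R > S: (2,1), (3,1), (3,2), each with probability 1/24.
E[R | R > S] = (2 + 3 + 3) / 3 = 8/3.

8/3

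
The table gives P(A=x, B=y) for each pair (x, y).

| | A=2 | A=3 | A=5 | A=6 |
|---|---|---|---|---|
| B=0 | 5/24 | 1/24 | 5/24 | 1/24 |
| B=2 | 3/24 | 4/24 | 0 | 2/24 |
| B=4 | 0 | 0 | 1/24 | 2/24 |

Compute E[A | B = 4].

17/3

P(B = 4) = 1/8.
Σ A·P over the event = 5·(1/24) + 6·(2/24) = 17/24.
E[A | B = 4] = (17/24) / (1/8) = 17/3.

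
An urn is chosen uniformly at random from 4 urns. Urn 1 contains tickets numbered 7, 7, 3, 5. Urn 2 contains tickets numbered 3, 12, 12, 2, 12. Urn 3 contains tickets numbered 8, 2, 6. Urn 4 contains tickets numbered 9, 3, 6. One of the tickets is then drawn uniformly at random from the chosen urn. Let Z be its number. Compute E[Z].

751/120

E[Z | urn 1] = (7+7+3+5)/4 = 11/2.
E[Z | urn 2] = (3+12+12+2+12)/5 = 41/5.
E[Z | urn 3] = (8+2+6)/3 = 16/3.
E[Z | urn 4] = (9+3+6)/3 = 6.
E[Z] = (1/4)·(11/2) + (1/4)·(41/5) + (1/4)·(16/3) + (1/4)·(6) = 751/120.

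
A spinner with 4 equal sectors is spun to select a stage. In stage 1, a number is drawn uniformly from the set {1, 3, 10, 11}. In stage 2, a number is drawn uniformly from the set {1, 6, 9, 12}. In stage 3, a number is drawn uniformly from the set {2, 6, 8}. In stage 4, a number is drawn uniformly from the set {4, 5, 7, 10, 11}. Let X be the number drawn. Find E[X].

E[X | stage 1] = (1+3+10+11)/4 = 25/4.
E[X | stage 2] = (1+6+9+12)/4 = 7.
E[X | stage 3] = (2+6+8)/3 = 16/3.
E[X | stage 4] = (4+5+7+10+11)/5 = 37/5.
E[X] = (1/4)·(25/4) + (1/4)·(7) + (1/4)·(16/3) + (1/4)·(37/5) = 1559/240.

1559/240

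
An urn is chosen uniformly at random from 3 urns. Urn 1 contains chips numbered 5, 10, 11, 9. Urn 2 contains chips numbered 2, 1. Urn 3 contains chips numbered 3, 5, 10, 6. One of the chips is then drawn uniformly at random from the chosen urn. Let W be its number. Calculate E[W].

E[W | urn 1] = (5+10+11+9)/4 = 35/4.
E[W | urn 2] = (2+1)/2 = 3/2.
E[W | urn 3] = (3+5+10+6)/4 = 6.
By the law of total expectation,
E[W] = (1/3)·(35/4) + (1/3)·(3/2) + (1/3)·(6) = 65/12.

65/12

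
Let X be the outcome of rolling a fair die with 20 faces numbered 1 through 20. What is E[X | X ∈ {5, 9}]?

P(X ∈ {5, 9}) = 1/10.
Σ over the event: 5·1/20 + 9·1/20 = 7/10.
E[X | X ∈ {5, 9}] = (7/10) / (1/10) = 7.

7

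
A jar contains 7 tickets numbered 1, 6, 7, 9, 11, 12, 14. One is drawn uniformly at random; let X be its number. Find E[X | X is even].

32/3

P(X is even) = 3/7.
Σ over the event: 6·1/7 + 12·1/7 + 14·1/7 = 32/7.
E[X | X is even] = (32/7) / (3/7) = 32/3.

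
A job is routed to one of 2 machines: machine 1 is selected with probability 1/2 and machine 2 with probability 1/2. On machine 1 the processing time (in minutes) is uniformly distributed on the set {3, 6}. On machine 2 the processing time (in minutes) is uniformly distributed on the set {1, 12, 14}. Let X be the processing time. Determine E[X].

27/4

E[X | machine 1] = (3+6)/2 = 9/2.
E[X | machine 2] = (1+12+14)/3 = 9.
E[X] = (1/2)·(9/2) + (1/2)·(9) = 27/4.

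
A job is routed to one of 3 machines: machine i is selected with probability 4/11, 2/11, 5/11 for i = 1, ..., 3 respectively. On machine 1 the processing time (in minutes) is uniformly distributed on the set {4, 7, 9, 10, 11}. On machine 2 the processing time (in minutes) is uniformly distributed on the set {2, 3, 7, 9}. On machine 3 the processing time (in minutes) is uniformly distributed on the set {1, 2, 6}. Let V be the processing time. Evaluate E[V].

53/10

E[V | machine 1] = (4+7+9+10+11)/5 = 41/5.
E[V | machine 2] = (2+3+7+9)/4 = 21/4.
E[V | machine 3] = (1+2+6)/3 = 3.
E[V] = (4/11)·(41/5) + (2/11)·(21/4) + (5/11)·(3) = 53/10.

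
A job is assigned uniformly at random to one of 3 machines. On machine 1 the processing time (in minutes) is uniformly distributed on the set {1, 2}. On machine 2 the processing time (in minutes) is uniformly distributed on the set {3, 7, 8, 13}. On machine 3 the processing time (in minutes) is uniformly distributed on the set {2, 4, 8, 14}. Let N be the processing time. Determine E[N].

65/12

E[N | machine 1] = (1+2)/2 = 3/2.
E[N | machine 2] = (3+7+8+13)/4 = 31/4.
E[N | machine 3] = (2+4+8+14)/4 = 7.
By the law of total expectation,
E[N] = (1/3)·(3/2) + (1/3)·(31/4) + (1/3)·(7) = 65/12.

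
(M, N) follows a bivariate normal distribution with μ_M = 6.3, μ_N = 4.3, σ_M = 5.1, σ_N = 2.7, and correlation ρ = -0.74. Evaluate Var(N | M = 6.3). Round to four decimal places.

The conditional variance in a bivariate normal is σ_N²(1 − ρ²), independent of x.
Var(N | M=6.3) = (2.7)²·(1 − (-0.74)²) = 7.29·0.4524 = 3.2980.

3.2980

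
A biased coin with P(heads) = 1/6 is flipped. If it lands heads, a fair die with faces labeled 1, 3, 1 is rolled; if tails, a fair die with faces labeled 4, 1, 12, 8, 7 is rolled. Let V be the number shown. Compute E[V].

101/18

E[V | heads] = (1+3+1)/3 = 5/3.
E[V | tails] = (4+1+12+8+7)/5 = 32/5.
E[V] = (1/6)·(5/3) + (5/6)·(32/5) = 101/18.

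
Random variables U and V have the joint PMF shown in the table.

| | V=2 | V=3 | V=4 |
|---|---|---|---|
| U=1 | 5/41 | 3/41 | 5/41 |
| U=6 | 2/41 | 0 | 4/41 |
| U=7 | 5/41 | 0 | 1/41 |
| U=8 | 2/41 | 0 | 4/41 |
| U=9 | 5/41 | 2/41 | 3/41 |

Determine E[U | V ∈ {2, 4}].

P(V ∈ {2, 4}) = 36/41.
Summing U·P(U=x,V=y) over the conditioning event gives 208/41.
E[U | V ∈ {2, 4}] = (208/41) / (36/41) = 52/9.

52/9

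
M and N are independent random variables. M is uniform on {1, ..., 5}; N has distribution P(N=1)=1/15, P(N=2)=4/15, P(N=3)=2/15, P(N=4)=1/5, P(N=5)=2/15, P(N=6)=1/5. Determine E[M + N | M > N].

P(M > N) = 23/75.
Summing (M+N)·P(x,y) over outcomes with M > N gives 49/25.
E[M + N | M > N] = (49/25) / (23/75) = 147/23.

147/23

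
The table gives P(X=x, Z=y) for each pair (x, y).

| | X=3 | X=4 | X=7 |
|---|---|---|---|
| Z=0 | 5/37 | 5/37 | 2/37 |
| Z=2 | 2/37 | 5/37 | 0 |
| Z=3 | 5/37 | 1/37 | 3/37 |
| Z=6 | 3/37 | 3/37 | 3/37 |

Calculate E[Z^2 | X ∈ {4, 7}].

P(X ∈ {4, 7}) = 22/37.
Σ Z^2·P over the event = 0·(5/37) + 4·(5/37) + 9·(1/37) + 36·(3/37) + 0·(2/37) + 9·(3/37) + 36·(3/37) = 272/37.
E[Z^2 | X ∈ {4, 7}] = (272/37) / (22/37) = 136/11.

136/11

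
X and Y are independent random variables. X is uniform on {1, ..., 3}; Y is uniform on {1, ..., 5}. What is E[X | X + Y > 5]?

Outcomes with X + Y > 5: (1,5), (2,4), (2,5), (3,3), (3,4), (3,5), each with probability 1/15.
E[X | X + Y > 5] = (1 + 2 + 2 + 3 + 3 + 3) / 6 = 7/3.

7/3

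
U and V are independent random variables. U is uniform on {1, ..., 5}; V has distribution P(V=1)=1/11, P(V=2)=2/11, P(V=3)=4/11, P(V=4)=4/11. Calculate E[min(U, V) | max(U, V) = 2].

P(max(U, V) = 2) = 1/11.
Summing min(U,V)·P(x,y) over outcomes with max(U, V) = 2 gives 7/55.
E[min(U, V) | max(U, V) = 2] = (7/55) / (1/11) = 7/5.

7/5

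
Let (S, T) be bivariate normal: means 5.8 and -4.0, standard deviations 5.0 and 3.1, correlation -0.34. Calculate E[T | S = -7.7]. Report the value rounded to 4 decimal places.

-1.1542

For a bivariate normal, E[T | S=x] = μ_T + ρ·(σ_T/σ_S)·(x − μ_S).
E[T | S=-7.7] = -4.0 + (-0.34)·(3.1/5.0)·(-7.7 − (5.8)) = -4.0 + (-0.2108)·(-13.5) = -1.1542.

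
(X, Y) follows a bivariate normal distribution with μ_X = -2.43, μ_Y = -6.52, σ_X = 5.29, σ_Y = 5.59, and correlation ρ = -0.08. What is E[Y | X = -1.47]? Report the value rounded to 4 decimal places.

-6.6012

E[Y | X=x] = μ_Y + ρ(σ_Y/σ_X)(x − μ_X) for jointly normal variables.
E[Y | X=-1.47] = -6.52 + (-0.08)·(5.59/5.29)·(-1.47 − (-2.43)) = -6.52 + (-0.084537)·(0.96) = -6.6012.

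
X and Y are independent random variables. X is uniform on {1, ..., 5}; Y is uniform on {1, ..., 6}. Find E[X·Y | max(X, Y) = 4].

P(max(X, Y) = 4) = 7/30.
Summing XY·P(x,y) over outcomes with max(X, Y) = 4 gives 32/15.
E[X·Y | max(X, Y) = 4] = (32/15) / (7/30) = 64/7.

64/7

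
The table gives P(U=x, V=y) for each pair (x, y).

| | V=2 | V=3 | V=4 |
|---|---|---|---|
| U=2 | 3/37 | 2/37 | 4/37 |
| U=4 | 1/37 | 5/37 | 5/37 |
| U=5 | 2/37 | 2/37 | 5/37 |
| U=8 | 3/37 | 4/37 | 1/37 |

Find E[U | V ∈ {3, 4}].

P(V ∈ {3, 4}) = 28/37.
Σ U·P over the event = 2·(2/37) + 2·(4/37) + 4·(5/37) + 4·(5/37) + 5·(2/37) + 5·(5/37) + 8·(4/37) + 8·(1/37) = 127/37.
E[U | V ∈ {3, 4}] = (127/37) / (28/37) = 127/28.

127/28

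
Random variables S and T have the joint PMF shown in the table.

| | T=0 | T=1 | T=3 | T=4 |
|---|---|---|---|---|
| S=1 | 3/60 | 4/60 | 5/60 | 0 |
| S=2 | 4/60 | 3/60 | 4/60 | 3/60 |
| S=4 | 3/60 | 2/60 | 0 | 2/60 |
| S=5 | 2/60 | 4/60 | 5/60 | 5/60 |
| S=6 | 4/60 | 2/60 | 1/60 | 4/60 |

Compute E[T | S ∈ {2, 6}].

P(S ∈ {2, 6}) = 5/12.
Σ T·P over the event = 0·(4/60) + 1·(3/60) + 3·(4/60) + 4·(3/60) + 0·(4/60) + 1·(2/60) + 3·(1/60) + 4·(4/60) = 4/5.
E[T | S ∈ {2, 6}] = (4/5) / (5/12) = 48/25.

48/25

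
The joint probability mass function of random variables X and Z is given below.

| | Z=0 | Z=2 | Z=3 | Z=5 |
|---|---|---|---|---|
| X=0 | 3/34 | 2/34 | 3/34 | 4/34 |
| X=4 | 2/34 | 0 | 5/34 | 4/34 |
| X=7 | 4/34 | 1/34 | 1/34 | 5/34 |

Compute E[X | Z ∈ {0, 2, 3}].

P(Z ∈ {0, 2, 3}) = 21/34.
Σ X·P over the event = 0·(3/34) + 0·(2/34) + 0·(3/34) + 4·(2/34) + 4·(5/34) + 7·(4/34) + 7·(1/34) + 7·(1/34) = 35/17.
E[X | Z ∈ {0, 2, 3}] = (35/17) / (21/34) = 10/3.

10/3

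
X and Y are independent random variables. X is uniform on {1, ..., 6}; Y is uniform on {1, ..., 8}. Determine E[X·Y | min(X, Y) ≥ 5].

Outcomes with min(X, Y) ≥ 5: (5,5), (5,6), (5,7), (5,8), (6,5), (6,6), (6,7), (6,8), each with probability 1/48.
E[X·Y | min(X, Y) ≥ 5] = (25 + 30 + 35 + 40 + 30 + 36 + 42 + 48) / 8 = 143/4.

143/4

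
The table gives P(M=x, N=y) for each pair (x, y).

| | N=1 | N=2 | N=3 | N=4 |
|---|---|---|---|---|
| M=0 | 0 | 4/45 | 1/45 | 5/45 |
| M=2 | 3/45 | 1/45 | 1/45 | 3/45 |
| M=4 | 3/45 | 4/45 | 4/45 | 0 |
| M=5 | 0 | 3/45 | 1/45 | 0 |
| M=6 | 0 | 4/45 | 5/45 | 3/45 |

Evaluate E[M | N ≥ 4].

24/11

P(N ≥ 4) = 11/45.
Σ M·P over the event = 0·(5/45) + 2·(3/45) + 6·(3/45) = 8/15.
E[M | N ≥ 4] = (8/15) / (11/45) = 24/11.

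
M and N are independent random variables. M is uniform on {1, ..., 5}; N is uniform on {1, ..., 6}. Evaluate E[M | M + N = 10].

9/2

Outcomes with M + N = 10: (4,6), (5,5), each with probability 1/30.
E[M | M + N = 10] = (4 + 5) / 2 = 9/2.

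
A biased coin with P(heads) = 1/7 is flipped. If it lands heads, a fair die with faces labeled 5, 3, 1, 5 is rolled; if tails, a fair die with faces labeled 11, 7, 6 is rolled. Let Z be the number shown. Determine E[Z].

103/14

E[Z | heads] = (5+3+1+5)/4 = 7/2.
E[Z | tails] = (11+7+6)/3 = 8.
By the law of total expectation,
E[Z] = (1/7)·(7/2) + (6/7)·(8) = 103/14.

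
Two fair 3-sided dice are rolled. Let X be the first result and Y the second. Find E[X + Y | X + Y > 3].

Outcomes with X + Y > 3: (1,3), (2,2), (2,3), (3,1), (3,2), (3,3), each with probability 1/9.
E[X + Y | X + Y > 3] = (4 + 4 + 5 + 4 + 5 + 6) / 6 = 14/3.

14/3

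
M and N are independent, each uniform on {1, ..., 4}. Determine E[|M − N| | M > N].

5/3

Outcomes with M > N: (2,1), (3,1), (3,2), (4,1), (4,2), (4,3), each with probability 1/16.
E[|M − N| | M > N] = (1 + 2 + 1 + 3 + 2 + 1) / 6 = 5/3.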